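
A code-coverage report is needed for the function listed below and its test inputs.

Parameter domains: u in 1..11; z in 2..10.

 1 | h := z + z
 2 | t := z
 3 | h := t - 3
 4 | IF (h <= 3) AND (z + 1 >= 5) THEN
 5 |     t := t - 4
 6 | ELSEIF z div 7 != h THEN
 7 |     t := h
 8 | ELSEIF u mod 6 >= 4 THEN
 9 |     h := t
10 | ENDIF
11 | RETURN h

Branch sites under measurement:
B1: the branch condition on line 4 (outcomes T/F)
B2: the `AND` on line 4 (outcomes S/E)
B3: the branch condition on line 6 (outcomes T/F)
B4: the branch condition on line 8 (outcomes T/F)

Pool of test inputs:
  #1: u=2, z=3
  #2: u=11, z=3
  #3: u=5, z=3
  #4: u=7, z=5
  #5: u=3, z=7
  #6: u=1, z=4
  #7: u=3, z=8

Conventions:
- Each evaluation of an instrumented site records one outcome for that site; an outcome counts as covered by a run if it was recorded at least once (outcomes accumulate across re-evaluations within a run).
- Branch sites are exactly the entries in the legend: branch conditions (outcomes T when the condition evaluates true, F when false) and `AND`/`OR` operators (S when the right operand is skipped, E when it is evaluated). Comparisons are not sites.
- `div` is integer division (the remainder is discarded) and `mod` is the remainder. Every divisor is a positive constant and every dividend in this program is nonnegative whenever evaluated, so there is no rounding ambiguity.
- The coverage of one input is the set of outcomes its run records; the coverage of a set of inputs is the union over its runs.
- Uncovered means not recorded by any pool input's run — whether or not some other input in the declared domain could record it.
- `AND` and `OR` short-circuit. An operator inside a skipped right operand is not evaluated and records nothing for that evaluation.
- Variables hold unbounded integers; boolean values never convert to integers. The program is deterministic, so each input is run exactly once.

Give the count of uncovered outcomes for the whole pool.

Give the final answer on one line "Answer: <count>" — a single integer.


input #1 (u=2, z=3): events B2->E, B1->F, B3->F, B4->F; covers B1=F, B2=E, B3=F, B4=F
input #2 (u=11, z=3): events B2->E, B1->F, B3->F, B4->T; covers B1=F, B2=E, B3=F, B4=T
input #3 (u=5, z=3): events B2->E, B1->F, B3->F, B4->T; covers B1=F, B2=E, B3=F, B4=T
input #4 (u=7, z=5): events B2->E, B1->T; covers B1=T, B2=E
input #5 (u=3, z=7): events B2->S, B1->F, B3->T; covers B1=F, B2=S, B3=T
input #6 (u=1, z=4): events B2->E, B1->T; covers B1=T, B2=E
input #7 (u=3, z=8): events B2->S, B1->F, B3->T; covers B1=F, B2=S, B3=T
union over the pool: B1=T, B1=F, B2=S, B2=E, B3=T, B3=F, B4=T, B4=F
uncovered (0 of 8): none
Answer: 0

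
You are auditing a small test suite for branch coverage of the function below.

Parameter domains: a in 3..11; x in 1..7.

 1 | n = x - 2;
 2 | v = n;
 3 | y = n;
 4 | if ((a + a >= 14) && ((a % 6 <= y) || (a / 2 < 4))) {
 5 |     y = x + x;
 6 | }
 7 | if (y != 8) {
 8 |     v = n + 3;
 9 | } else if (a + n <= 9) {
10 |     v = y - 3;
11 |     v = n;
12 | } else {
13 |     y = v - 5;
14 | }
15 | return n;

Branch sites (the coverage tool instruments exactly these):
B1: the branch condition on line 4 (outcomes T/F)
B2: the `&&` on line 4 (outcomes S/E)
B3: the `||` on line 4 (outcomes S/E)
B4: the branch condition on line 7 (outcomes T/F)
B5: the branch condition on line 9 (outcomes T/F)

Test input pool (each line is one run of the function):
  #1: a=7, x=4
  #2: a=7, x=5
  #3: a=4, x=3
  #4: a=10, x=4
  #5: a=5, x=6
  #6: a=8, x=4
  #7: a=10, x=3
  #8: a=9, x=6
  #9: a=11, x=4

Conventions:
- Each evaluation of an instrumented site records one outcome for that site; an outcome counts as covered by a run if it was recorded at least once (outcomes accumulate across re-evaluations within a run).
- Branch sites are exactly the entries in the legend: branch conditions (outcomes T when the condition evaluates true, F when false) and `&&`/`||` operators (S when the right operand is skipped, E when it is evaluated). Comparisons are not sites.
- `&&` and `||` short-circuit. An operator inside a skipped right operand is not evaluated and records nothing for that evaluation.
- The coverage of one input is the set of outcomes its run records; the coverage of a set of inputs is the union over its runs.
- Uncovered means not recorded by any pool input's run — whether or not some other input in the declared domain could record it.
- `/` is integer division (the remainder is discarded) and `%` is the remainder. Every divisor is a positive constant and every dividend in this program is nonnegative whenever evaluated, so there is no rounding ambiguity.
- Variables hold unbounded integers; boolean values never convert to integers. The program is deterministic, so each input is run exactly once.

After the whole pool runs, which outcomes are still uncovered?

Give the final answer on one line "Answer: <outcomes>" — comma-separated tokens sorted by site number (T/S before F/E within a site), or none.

test 1 (a=7, x=4) fires B2->E, B3->S, B1->T, B4->F, B5->T; hits B1=T, B2=E, B3=S, B4=F, B5=T
test 2 (a=7, x=5) fires B2->E, B3->S, B1->T, B4->T; hits B1=T, B2=E, B3=S, B4=T
test 3 (a=4, x=3) fires B2->S, B1->F, B4->T; hits B1=F, B2=S, B4=T
test 4 (a=10, x=4) fires B2->E, B3->E, B1->F, B4->T; hits B1=F, B2=E, B3=E, B4=T
test 5 (a=5, x=6) fires B2->S, B1->F, B4->T; hits B1=F, B2=S, B4=T
test 6 (a=8, x=4) fires B2->E, B3->S, B1->T, B4->F, B5->F; hits B1=T, B2=E, B3=S, B4=F, B5=F
test 7 (a=10, x=3) fires B2->E, B3->E, B1->F, B4->T; hits B1=F, B2=E, B3=E, B4=T
test 8 (a=9, x=6) fires B2->E, B3->S, B1->T, B4->T; hits B1=T, B2=E, B3=S, B4=T
test 9 (a=11, x=4) fires B2->E, B3->E, B1->F, B4->T; hits B1=F, B2=E, B3=E, B4=T
union over the pool: B1=T, B1=F, B2=S, B2=E, B3=S, B3=E, B4=T, B4=F, B5=T, B5=F
uncovered (0 of 10): none

Answer: none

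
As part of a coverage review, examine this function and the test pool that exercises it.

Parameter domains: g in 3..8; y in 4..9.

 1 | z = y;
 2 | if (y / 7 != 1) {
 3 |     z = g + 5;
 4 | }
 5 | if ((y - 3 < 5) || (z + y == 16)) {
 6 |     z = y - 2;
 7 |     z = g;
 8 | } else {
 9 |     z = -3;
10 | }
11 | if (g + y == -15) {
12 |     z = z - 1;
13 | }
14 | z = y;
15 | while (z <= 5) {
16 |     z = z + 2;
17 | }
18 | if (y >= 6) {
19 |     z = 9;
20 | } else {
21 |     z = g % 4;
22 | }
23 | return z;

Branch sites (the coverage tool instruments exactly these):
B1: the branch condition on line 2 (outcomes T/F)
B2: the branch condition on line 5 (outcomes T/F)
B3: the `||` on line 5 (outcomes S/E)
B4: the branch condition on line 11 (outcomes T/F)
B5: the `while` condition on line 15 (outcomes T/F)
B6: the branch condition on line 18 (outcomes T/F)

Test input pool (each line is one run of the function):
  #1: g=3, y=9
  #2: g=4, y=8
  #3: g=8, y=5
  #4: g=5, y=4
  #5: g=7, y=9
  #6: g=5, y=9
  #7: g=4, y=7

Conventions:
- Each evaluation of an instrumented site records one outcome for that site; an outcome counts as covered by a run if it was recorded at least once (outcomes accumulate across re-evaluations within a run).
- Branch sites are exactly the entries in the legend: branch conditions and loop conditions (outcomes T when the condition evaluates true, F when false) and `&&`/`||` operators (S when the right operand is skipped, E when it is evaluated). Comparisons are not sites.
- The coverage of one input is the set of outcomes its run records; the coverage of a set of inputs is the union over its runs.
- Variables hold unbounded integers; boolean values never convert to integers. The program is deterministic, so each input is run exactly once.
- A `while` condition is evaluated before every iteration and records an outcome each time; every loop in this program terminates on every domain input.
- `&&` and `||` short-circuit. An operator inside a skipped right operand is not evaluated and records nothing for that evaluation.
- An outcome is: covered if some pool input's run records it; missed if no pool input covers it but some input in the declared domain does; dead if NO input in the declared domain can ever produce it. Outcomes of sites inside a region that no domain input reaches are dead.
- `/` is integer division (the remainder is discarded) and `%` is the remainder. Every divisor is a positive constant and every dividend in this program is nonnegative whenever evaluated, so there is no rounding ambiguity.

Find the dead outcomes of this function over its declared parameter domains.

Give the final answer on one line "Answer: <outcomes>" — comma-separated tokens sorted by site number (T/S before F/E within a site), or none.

checking every outcome against all 36 domain inputs:
  B4=T: never recorded by any domain input -> dead
  reachable outcomes have witnesses, e.g. B1=T (e.g. g=3, y=4), B1=F (e.g. g=3, y=7), B2=T (e.g. g=3, y=4), B2=F (e.g. g=3, y=9)

Answer: B4=T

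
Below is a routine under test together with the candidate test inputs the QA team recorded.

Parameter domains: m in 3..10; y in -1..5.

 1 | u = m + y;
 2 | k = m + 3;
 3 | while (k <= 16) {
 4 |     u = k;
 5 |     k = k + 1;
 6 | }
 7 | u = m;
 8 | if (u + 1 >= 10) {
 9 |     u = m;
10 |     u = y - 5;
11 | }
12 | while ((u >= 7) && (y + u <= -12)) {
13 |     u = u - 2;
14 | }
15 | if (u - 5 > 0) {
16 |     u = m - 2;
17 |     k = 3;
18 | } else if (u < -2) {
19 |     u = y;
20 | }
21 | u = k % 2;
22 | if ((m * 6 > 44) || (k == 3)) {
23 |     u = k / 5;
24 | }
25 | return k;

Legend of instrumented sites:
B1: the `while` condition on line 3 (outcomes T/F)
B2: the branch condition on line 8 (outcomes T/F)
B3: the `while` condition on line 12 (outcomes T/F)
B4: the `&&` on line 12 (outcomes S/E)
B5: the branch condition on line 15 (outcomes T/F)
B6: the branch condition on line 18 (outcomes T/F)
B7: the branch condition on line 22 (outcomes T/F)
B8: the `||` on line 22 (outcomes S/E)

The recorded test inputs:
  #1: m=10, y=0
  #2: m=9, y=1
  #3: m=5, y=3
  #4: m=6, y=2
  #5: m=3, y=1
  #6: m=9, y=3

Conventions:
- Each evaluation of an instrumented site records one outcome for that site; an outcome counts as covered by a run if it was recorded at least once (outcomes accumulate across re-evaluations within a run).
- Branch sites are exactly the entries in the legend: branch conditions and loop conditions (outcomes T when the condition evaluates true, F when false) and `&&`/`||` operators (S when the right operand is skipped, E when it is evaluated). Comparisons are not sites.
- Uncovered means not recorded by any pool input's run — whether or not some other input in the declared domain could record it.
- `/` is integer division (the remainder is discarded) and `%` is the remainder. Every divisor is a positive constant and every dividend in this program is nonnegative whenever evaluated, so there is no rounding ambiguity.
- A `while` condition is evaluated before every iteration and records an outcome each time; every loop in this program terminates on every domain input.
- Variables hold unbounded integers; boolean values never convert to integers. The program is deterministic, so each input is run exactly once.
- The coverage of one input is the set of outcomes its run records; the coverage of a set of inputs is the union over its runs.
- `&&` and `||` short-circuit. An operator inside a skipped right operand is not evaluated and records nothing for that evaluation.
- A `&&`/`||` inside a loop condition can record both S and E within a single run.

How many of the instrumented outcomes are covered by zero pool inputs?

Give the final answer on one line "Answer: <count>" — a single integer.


input #1, m=10, y=0: outcomes B1=T, B1=F, B2=T, B3=F, B4=S, B5=F, B6=T, B7=T, B8=S
input #2, m=9, y=1: outcomes B1=T, B1=F, B2=T, B3=F, B4=S, B5=F, B6=T, B7=T, B8=S
input #3, m=5, y=3: outcomes B1=T, B1=F, B2=F, B3=F, B4=S, B5=F, B6=F, B7=F, B8=E
input #4, m=6, y=2: outcomes B1=T, B1=F, B2=F, B3=F, B4=S, B5=T, B7=T, B8=E
input #5, m=3, y=1: outcomes B1=T, B1=F, B2=F, B3=F, B4=S, B5=F, B6=F, B7=F, B8=E
input #6, m=9, y=3: outcomes B1=T, B1=F, B2=T, B3=F, B4=S, B5=F, B6=F, B7=T, B8=S
union over the pool: B1=T, B1=F, B2=T, B2=F, B3=F, B4=S, B5=T, B5=F, B6=T, B6=F, B7=T, B7=F, B8=S, B8=E
uncovered (2 of 16): B3=T, B4=E
Answer: 2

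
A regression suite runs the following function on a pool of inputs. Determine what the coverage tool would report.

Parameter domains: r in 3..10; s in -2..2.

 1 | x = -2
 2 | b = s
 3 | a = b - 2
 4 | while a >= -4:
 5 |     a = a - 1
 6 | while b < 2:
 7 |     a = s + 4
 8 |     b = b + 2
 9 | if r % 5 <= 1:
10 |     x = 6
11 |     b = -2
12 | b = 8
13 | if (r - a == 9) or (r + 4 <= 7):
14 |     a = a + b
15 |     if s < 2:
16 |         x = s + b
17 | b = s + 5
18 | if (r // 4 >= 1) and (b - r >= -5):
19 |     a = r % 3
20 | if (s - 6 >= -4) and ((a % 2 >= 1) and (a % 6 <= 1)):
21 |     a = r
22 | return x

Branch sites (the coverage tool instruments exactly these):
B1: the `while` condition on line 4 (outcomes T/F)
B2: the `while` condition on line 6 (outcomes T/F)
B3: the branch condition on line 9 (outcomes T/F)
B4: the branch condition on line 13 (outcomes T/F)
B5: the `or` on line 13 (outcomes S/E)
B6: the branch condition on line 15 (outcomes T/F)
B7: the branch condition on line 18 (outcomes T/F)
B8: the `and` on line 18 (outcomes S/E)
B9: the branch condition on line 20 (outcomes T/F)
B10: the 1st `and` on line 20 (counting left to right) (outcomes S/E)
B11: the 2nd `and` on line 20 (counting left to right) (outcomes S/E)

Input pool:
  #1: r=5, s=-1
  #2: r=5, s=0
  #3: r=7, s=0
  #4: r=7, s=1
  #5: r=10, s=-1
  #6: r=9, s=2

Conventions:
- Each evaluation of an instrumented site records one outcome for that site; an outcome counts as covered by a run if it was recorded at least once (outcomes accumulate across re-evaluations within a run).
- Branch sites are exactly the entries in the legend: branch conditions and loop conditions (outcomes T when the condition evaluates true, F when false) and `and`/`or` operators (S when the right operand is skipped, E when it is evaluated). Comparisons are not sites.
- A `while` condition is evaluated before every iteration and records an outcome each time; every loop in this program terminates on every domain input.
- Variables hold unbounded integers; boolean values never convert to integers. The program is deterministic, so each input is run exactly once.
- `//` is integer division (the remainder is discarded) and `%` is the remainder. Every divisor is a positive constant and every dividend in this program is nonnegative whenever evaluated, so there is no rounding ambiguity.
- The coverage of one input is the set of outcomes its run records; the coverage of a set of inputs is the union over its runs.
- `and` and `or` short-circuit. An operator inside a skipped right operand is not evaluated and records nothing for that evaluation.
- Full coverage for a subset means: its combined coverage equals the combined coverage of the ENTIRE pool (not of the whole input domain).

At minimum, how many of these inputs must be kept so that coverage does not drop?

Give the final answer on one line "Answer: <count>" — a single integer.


run #1 (r=5, s=-1) runs B1->T, B1->T, B1->F, B2->T, B2->T, B2->F, B3->T, B5->E, B4->F, B8->E, B7->T, B10->S, B9->F; records B1=T, B1=F, B2=T, B2=F, B3=T, B4=F, B5=E, B7=T, B8=E, B9=F, B10=S
run #2 (r=5, s=0) runs B1->T, B1->T, B1->T, B1->F, B2->T, B2->F, B3->T, B5->E, B4->F, B8->E, B7->T, B10->S, B9->F; records B1=T, B1=F, B2=T, B2=F, B3=T, B4=F, B5=E, B7=T, B8=E, B9=F, B10=S
run #3 (r=7, s=0) runs B1->T, B1->T, B1->T, B1->F, B2->T, B2->F, B3->F, B5->E, B4->F, B8->E, B7->T, B10->S, B9->F; records B1=T, B1=F, B2=T, B2=F, B3=F, B4=F, B5=E, B7=T, B8=E, B9=F, B10=S
run #4 (r=7, s=1) runs B1->T, B1->T, B1->T, B1->T, B1->F, B2->T, B2->F, B3->F, B5->E, B4->F, B8->E, B7->T, B10->S, B9->F; records B1=T, B1=F, B2=T, B2=F, B3=F, B4=F, B5=E, B7=T, B8=E, B9=F, B10=S
run #5 (r=10, s=-1) runs B1->T, B1->T, B1->F, B2->T, B2->T, B2->F, B3->T, B5->E, B4->F, B8->E, B7->F, B10->S, B9->F; records B1=T, B1=F, B2=T, B2=F, B3=T, B4=F, B5=E, B7=F, B8=E, B9=F, B10=S
run #6 (r=9, s=2) runs B1->T, B1->T, B1->T, B1->T, B1->T, B1->F, B2->F, B3->F, B5->E, B4->F, B8->E, B7->T, B10->E, B11->S, ...; records B1=T, B1=F, B2=F, B3=F, B4=F, B5=E, B7=T, B8=E, B9=F, B10=E, B11=S
pool-wide coverage (15 outcomes): B1=T, B1=F, B2=T, B2=F, B3=T, B3=F, B4=F, B5=E, B7=T, B7=F, B8=E, B9=F, B10=S, B10=E, B11=S
checked all size-1 subsets: none covers 15 outcomes (max 11/15)
inputs {5, 6} (size 2) cover everything; no size-2 subset with a lexicographically smaller index list covers all 15
Answer: 2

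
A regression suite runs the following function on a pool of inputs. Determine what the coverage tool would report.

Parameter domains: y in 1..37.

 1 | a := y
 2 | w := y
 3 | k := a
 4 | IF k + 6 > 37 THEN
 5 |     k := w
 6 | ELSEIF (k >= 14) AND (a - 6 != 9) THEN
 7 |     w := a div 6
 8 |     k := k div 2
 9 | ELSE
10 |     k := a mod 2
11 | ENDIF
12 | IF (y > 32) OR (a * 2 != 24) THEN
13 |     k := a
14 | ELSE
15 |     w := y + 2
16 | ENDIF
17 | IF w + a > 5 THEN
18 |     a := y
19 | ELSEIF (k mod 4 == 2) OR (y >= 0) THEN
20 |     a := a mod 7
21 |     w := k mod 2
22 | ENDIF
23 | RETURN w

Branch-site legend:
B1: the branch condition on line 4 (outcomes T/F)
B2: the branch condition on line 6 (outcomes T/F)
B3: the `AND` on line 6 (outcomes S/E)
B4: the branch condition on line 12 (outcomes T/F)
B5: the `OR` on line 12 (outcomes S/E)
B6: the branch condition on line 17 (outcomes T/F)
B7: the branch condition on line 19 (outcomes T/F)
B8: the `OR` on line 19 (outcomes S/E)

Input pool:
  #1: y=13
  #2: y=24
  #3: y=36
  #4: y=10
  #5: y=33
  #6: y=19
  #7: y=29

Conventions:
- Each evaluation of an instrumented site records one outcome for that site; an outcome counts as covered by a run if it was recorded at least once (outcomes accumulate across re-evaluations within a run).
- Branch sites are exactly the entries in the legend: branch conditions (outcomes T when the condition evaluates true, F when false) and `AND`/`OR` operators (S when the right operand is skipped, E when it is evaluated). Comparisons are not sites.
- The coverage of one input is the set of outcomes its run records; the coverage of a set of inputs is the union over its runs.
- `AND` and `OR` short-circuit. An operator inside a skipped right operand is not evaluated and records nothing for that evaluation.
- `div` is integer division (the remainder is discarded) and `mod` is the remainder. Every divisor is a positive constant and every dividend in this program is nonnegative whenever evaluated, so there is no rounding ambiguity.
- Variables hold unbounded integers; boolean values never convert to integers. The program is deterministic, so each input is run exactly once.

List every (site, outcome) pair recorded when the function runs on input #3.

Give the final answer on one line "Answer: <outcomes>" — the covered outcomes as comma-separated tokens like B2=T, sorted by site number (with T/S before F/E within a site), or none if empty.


Running input #3 (y=36), event by event:
  B1->T, B5->S, B4->T, B6->T
deduplicating events, the covered set is: B1=T, B4=T, B5=S, B6=T
Answer: B1=T, B4=T, B5=S, B6=T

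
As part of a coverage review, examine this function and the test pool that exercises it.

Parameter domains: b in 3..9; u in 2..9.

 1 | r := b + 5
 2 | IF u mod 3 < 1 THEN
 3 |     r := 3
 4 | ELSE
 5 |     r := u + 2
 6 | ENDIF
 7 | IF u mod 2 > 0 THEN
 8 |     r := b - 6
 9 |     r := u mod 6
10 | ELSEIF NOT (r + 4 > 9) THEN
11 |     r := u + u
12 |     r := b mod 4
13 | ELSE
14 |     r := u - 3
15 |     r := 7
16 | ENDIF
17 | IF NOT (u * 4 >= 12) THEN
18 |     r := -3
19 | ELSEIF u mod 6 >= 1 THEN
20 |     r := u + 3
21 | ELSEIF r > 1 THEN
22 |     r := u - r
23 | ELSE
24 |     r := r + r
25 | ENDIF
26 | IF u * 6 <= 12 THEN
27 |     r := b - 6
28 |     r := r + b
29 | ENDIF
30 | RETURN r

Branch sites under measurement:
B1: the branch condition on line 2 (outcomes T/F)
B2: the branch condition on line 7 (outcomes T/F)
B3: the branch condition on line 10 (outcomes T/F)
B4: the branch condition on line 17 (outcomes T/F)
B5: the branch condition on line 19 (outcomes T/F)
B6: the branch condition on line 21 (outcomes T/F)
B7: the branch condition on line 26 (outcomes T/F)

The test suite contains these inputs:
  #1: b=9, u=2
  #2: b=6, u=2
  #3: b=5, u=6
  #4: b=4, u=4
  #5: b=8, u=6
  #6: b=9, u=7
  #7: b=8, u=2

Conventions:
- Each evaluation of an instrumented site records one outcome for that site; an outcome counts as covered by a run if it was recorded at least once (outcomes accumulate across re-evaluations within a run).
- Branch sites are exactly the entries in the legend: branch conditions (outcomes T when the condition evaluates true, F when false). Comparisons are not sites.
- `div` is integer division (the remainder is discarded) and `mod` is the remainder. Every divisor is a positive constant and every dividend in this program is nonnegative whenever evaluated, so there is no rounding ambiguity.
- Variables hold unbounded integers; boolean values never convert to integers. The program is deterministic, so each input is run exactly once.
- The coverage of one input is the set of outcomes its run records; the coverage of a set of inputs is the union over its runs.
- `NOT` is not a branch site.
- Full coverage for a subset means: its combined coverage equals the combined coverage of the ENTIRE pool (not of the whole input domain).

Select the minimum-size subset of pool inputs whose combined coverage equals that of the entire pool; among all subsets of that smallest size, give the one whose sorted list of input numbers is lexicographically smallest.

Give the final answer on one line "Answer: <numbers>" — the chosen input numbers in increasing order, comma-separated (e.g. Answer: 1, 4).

input #1, b=9, u=2: events B1->F, B2->F, B3->T, B4->T, B7->T; outcomes B1=F, B2=F, B3=T, B4=T, B7=T
input #2, b=6, u=2: events B1->F, B2->F, B3->T, B4->T, B7->T; outcomes B1=F, B2=F, B3=T, B4=T, B7=T
input #3, b=5, u=6: events B1->T, B2->F, B3->T, B4->F, B5->F, B6->F, B7->F; outcomes B1=T, B2=F, B3=T, B4=F, B5=F, B6=F, B7=F
input #4, b=4, u=4: events B1->F, B2->F, B3->F, B4->F, B5->T, B7->F; outcomes B1=F, B2=F, B3=F, B4=F, B5=T, B7=F
input #5, b=8, u=6: events B1->T, B2->F, B3->T, B4->F, B5->F, B6->F, B7->F; outcomes B1=T, B2=F, B3=T, B4=F, B5=F, B6=F, B7=F
input #6, b=9, u=7: events B1->F, B2->T, B4->F, B5->T, B7->F; outcomes B1=F, B2=T, B4=F, B5=T, B7=F
input #7, b=8, u=2: events B1->F, B2->F, B3->T, B4->T, B7->T; outcomes B1=F, B2=F, B3=T, B4=T, B7=T
union over all inputs: B1=T, B1=F, B2=T, B2=F, B3=T, B3=F, B4=T, B4=F, B5=T, B5=F, B6=F, B7=T, B7=F (13 outcomes)
size 1 is not enough: best union over all size-1 subsets is 7/13
size 2 is not enough: best union over all size-2 subsets is 10/13
size 3 is not enough: best union over all size-3 subsets is 12/13
size 4: inputs {1, 3, 4, 6} cover all 13 outcomes, and no lexicographically smaller subset of this size does

Answer: 1, 3, 4, 6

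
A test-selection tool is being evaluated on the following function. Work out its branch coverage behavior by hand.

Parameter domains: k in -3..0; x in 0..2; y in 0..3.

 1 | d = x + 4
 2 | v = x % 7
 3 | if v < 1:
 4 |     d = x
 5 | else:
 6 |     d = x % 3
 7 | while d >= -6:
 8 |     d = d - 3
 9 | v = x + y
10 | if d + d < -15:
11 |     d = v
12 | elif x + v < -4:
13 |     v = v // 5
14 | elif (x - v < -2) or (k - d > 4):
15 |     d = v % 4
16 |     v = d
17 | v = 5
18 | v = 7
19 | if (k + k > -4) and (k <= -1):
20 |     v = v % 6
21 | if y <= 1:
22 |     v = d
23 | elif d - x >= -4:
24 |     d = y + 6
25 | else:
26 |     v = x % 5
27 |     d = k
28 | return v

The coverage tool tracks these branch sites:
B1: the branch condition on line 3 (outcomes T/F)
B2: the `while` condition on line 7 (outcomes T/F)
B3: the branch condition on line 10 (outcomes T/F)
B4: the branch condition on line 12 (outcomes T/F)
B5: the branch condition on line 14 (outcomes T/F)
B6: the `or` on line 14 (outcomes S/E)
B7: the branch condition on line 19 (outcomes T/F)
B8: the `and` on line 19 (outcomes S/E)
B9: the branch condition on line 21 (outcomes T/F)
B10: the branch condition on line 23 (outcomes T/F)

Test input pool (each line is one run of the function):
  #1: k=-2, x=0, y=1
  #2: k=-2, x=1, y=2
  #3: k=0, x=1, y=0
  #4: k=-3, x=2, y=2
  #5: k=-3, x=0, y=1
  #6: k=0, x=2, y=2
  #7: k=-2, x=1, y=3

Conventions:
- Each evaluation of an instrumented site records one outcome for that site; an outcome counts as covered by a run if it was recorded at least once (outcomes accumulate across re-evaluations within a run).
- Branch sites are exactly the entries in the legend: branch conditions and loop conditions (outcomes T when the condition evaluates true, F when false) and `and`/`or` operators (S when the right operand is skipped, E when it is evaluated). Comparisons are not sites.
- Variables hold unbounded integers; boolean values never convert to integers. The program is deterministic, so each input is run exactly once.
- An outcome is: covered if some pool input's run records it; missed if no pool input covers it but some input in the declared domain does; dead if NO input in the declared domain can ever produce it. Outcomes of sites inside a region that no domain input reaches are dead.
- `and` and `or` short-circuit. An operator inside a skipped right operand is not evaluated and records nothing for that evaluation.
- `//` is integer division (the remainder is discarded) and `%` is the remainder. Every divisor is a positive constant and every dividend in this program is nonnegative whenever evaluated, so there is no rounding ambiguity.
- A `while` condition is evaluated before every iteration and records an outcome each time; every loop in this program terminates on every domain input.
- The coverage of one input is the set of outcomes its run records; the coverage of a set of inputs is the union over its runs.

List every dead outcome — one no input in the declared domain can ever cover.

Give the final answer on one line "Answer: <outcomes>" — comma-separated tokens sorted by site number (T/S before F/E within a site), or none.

checking every outcome against all 48 domain inputs:
  B4=T: zero occurrences over every domain input -> dead
  reachable outcomes have witnesses, e.g. B1=T (e.g. k=-3, x=0, y=0), B1=F (e.g. k=-3, x=1, y=0), B2=T (e.g. k=-3, x=0, y=0), B2=F (e.g. k=-3, x=0, y=0)

Answer: B4=T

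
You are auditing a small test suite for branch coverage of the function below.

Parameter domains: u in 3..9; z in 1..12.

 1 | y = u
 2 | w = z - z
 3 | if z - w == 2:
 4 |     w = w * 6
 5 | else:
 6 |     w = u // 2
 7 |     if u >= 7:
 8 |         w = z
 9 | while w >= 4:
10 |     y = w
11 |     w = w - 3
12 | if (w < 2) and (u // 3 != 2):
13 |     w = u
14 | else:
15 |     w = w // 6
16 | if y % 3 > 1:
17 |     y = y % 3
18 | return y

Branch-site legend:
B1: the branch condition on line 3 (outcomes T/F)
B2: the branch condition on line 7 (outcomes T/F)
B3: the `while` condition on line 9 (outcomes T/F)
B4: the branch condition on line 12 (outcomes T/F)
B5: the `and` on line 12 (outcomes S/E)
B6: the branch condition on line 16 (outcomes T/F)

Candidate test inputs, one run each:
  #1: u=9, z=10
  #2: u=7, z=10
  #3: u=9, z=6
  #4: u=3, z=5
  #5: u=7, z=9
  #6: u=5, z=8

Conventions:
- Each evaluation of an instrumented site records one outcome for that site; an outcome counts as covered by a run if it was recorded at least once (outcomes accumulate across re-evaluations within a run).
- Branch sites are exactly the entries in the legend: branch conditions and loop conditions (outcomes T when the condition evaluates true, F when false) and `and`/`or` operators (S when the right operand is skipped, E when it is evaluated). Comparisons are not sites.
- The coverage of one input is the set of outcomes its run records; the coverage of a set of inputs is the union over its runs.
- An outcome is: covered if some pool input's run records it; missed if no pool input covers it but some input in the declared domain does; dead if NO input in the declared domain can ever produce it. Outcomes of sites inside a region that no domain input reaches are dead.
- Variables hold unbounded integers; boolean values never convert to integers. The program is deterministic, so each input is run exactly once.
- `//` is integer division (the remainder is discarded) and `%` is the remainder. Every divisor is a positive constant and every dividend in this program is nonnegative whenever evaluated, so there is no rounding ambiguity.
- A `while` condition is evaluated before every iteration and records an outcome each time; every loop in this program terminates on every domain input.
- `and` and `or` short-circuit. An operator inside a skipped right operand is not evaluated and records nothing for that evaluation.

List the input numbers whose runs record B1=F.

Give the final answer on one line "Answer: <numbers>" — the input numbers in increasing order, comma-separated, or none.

input #1 (u=9, z=10): hits B1=F
input #2 (u=7, z=10): hits B1=F
input #3 (u=9, z=6): hits B1=F
input #4 (u=3, z=5): hits B1=F
input #5 (u=7, z=9): hits B1=F
input #6 (u=5, z=8): hits B1=F

Answer: 1, 2, 3, 4, 5, 6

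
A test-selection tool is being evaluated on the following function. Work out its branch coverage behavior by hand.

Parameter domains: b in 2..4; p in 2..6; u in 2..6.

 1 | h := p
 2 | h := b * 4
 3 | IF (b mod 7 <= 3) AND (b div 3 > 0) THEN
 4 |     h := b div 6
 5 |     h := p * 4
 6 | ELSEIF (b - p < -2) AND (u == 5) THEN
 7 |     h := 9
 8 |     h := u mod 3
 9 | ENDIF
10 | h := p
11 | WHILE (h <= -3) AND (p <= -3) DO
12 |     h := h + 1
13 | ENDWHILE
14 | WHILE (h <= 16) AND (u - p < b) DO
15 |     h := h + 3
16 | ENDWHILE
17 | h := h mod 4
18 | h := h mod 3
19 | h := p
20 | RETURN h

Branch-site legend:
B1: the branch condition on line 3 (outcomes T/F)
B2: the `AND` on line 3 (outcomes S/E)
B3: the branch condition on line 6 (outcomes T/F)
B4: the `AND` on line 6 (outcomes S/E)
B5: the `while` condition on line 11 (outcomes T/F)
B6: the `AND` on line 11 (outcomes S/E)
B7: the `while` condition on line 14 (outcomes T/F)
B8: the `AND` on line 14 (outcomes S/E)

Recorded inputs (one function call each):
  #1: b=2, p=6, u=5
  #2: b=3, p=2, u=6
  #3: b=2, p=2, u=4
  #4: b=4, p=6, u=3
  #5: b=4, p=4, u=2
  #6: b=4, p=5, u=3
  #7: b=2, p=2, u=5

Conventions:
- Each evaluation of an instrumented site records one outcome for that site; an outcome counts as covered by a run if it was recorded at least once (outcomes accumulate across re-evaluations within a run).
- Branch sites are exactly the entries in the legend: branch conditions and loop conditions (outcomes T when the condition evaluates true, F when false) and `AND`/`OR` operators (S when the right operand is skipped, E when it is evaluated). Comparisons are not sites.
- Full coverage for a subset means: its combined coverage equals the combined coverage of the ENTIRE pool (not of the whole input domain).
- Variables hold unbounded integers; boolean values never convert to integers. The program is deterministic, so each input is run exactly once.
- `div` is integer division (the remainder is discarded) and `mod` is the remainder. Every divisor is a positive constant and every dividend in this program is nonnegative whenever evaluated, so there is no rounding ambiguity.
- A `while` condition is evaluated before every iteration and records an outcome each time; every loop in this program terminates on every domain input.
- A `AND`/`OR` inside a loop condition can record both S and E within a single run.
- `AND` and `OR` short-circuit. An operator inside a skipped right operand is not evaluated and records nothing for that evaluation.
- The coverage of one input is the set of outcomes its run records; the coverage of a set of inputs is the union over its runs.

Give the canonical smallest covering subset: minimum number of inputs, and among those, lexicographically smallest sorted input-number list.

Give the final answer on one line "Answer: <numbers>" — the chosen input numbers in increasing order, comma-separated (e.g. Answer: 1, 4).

test 1 (b=2, p=6, u=5) fires B2->E, B1->F, B4->E, B3->T, B6->S, B5->F, B8->E, B7->T, B8->E, B7->T, B8->E, B7->T, B8->E, B7->T, ...; hits B1=F, B2=E, B3=T, B4=E, B5=F, B6=S, B7=T, B7=F, B8=S, B8=E
test 2 (b=3, p=2, u=6) fires B2->E, B1->T, B6->S, B5->F, B8->E, B7->F; hits B1=T, B2=E, B5=F, B6=S, B7=F, B8=E
test 3 (b=2, p=2, u=4) fires B2->E, B1->F, B4->S, B3->F, B6->S, B5->F, B8->E, B7->F; hits B1=F, B2=E, B3=F, B4=S, B5=F, B6=S, B7=F, B8=E
test 4 (b=4, p=6, u=3) fires B2->S, B1->F, B4->S, B3->F, B6->S, B5->F, B8->E, B7->T, B8->E, B7->T, B8->E, B7->T, B8->E, B7->T, ...; hits B1=F, B2=S, B3=F, B4=S, B5=F, B6=S, B7=T, B7=F, B8=S, B8=E
test 5 (b=4, p=4, u=2) fires B2->S, B1->F, B4->S, B3->F, B6->S, B5->F, B8->E, B7->T, B8->E, B7->T, B8->E, B7->T, B8->E, B7->T, ...; hits B1=F, B2=S, B3=F, B4=S, B5=F, B6=S, B7=T, B7=F, B8=S, B8=E
test 6 (b=4, p=5, u=3) fires B2->S, B1->F, B4->S, B3->F, B6->S, B5->F, B8->E, B7->T, B8->E, B7->T, B8->E, B7->T, B8->E, B7->T, ...; hits B1=F, B2=S, B3=F, B4=S, B5=F, B6=S, B7=T, B7=F, B8=S, B8=E
test 7 (b=2, p=2, u=5) fires B2->E, B1->F, B4->S, B3->F, B6->S, B5->F, B8->E, B7->F; hits B1=F, B2=E, B3=F, B4=S, B5=F, B6=S, B7=F, B8=E
pool-wide coverage (14 outcomes): B1=T, B1=F, B2=S, B2=E, B3=T, B3=F, B4=S, B4=E, B5=F, B6=S, B7=T, B7=F, B8=S, B8=E
size 1 is not enough: best union over all size-1 subsets is 10/14
size 2 is not enough: best union over all size-2 subsets is 13/14
the canonical winner is {1, 2, 4}: size 3, full 14-outcome coverage, earliest index list among size-3 covers

Answer: 1, 2, 4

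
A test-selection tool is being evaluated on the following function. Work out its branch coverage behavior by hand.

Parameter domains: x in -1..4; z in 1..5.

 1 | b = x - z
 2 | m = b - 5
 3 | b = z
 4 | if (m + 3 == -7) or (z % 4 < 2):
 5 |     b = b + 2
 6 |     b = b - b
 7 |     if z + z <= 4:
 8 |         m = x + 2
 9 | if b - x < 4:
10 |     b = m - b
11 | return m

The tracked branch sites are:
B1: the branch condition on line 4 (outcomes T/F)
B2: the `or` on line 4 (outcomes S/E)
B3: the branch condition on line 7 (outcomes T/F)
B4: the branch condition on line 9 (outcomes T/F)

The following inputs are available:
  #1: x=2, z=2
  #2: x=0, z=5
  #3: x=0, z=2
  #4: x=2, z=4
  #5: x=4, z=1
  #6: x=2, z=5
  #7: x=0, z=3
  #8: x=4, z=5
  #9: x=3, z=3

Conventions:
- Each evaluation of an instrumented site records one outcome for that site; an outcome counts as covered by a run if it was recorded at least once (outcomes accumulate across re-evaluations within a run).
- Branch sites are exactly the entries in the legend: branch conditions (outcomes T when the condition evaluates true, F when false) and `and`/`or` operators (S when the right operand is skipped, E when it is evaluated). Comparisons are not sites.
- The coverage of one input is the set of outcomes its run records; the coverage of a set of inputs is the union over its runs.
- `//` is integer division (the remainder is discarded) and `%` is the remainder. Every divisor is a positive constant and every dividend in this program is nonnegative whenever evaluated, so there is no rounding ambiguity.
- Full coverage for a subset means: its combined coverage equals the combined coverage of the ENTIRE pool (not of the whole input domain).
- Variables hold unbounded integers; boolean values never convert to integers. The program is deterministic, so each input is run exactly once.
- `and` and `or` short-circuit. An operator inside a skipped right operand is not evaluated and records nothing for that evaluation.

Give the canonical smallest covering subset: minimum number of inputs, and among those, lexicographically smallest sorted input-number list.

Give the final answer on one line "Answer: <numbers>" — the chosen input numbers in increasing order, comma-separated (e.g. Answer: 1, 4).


test 1 (x=2, z=2) fires B2->E, B1->F, B4->T; hits B1=F, B2=E, B4=T
test 2 (x=0, z=5) fires B2->S, B1->T, B3->F, B4->T; hits B1=T, B2=S, B3=F, B4=T
test 3 (x=0, z=2) fires B2->E, B1->F, B4->T; hits B1=F, B2=E, B4=T
test 4 (x=2, z=4) fires B2->E, B1->T, B3->F, B4->T; hits B1=T, B2=E, B3=F, B4=T
test 5 (x=4, z=1) fires B2->E, B1->T, B3->T, B4->T; hits B1=T, B2=E, B3=T, B4=T
test 6 (x=2, z=5) fires B2->E, B1->T, B3->F, B4->T; hits B1=T, B2=E, B3=F, B4=T
test 7 (x=0, z=3) fires B2->E, B1->F, B4->T; hits B1=F, B2=E, B4=T
test 8 (x=4, z=5) fires B2->E, B1->T, B3->F, B4->T; hits B1=T, B2=E, B3=F, B4=T
test 9 (x=3, z=3) fires B2->E, B1->F, B4->T; hits B1=F, B2=E, B4=T
together the pool reaches 7 outcomes: B1=T, B1=F, B2=S, B2=E, B3=T, B3=F, B4=T
checked all size-1 subsets: none covers 7 outcomes (max 4/7)
checked all size-2 subsets: none covers 7 outcomes (max 6/7)
inputs {1, 2, 5} (size 3) cover everything; no size-3 subset with a lexicographically smaller index list covers all 7
Answer: 1, 2, 5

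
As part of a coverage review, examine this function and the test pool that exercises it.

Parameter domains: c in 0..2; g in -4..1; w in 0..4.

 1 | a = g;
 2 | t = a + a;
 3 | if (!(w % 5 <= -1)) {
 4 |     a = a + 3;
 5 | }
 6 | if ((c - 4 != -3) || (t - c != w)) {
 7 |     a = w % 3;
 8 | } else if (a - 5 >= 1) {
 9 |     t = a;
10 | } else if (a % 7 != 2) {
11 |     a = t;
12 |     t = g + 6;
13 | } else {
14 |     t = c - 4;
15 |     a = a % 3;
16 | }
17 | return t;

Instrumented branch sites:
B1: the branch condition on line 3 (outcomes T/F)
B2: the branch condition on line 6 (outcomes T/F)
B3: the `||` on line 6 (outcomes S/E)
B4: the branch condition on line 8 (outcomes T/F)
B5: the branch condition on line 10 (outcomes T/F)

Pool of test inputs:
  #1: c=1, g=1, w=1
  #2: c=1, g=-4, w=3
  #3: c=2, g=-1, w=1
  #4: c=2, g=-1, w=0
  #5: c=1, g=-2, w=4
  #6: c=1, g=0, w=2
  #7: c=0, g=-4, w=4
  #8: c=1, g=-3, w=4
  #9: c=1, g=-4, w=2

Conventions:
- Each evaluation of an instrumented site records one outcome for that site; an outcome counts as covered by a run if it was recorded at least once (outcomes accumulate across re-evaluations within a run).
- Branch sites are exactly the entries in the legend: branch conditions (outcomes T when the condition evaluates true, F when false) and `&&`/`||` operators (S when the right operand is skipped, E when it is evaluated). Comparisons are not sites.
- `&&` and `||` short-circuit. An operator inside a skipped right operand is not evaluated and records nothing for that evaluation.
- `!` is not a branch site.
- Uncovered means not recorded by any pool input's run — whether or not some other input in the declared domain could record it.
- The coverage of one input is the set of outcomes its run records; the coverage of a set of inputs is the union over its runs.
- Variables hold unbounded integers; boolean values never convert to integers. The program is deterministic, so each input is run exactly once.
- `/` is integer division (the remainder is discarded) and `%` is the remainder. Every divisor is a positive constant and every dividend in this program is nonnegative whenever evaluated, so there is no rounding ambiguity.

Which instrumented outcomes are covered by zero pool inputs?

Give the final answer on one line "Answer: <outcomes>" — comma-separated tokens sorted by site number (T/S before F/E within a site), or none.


run #1 (c=1, g=1, w=1) runs B1->T, B3->E, B2->F, B4->F, B5->T; records B1=T, B2=F, B3=E, B4=F, B5=T
run #2 (c=1, g=-4, w=3) runs B1->T, B3->E, B2->T; records B1=T, B2=T, B3=E
run #3 (c=2, g=-1, w=1) runs B1->T, B3->S, B2->T; records B1=T, B2=T, B3=S
run #4 (c=2, g=-1, w=0) runs B1->T, B3->S, B2->T; records B1=T, B2=T, B3=S
run #5 (c=1, g=-2, w=4) runs B1->T, B3->E, B2->T; records B1=T, B2=T, B3=E
run #6 (c=1, g=0, w=2) runs B1->T, B3->E, B2->T; records B1=T, B2=T, B3=E
run #7 (c=0, g=-4, w=4) runs B1->T, B3->S, B2->T; records B1=T, B2=T, B3=S
run #8 (c=1, g=-3, w=4) runs B1->T, B3->E, B2->T; records B1=T, B2=T, B3=E
run #9 (c=1, g=-4, w=2) runs B1->T, B3->E, B2->T; records B1=T, B2=T, B3=E
union over the pool: B1=T, B2=T, B2=F, B3=S, B3=E, B4=F, B5=T
uncovered (3 of 10): B1=F, B4=T, B5=F
Answer: B1=F, B4=T, B5=F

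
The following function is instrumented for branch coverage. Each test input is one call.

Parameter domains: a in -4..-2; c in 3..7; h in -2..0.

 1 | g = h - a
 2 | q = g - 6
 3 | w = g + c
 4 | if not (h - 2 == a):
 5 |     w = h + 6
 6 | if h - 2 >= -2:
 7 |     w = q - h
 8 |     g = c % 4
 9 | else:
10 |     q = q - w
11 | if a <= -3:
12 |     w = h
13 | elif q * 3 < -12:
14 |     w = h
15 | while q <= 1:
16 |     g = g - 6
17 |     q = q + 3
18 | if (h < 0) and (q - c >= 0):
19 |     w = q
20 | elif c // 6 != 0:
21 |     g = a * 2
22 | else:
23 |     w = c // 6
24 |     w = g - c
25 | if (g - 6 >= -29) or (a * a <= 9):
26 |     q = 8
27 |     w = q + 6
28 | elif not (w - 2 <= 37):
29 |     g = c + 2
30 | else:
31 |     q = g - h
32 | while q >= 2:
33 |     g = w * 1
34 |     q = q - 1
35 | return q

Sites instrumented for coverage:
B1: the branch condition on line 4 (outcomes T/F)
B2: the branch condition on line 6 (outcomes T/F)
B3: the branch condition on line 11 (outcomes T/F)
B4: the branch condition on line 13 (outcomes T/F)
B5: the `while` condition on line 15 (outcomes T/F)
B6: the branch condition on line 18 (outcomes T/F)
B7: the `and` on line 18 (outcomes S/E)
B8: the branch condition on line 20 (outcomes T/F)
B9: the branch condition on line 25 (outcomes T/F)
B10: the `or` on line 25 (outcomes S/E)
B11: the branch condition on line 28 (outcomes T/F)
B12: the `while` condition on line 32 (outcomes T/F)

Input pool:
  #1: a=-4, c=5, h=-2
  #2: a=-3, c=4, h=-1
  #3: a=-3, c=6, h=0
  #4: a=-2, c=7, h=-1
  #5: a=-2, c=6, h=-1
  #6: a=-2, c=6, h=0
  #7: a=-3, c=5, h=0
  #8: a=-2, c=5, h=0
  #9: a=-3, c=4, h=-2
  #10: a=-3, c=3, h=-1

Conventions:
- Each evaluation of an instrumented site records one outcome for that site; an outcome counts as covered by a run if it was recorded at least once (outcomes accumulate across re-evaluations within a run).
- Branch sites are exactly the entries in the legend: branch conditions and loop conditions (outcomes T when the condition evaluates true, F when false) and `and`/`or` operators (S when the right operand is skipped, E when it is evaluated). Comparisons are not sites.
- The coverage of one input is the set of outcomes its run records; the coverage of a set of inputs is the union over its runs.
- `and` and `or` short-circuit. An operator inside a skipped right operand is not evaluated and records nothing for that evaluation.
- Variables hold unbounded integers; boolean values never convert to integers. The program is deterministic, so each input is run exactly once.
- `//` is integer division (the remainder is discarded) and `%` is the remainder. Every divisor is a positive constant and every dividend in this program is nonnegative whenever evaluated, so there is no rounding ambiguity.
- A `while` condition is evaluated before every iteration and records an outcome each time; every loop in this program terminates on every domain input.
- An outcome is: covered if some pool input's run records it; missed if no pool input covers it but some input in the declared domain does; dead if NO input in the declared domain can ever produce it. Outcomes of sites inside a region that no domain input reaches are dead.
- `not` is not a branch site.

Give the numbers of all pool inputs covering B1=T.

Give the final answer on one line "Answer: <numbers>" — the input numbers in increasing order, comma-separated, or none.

input #1 (a=-4, c=5, h=-2): does not produce B1=T
input #2 (a=-3, c=4, h=-1): does not produce B1=T
input #3 (a=-3, c=6, h=0): produces B1=T
input #4 (a=-2, c=7, h=-1): produces B1=T
input #5 (a=-2, c=6, h=-1): produces B1=T
input #6 (a=-2, c=6, h=0): does not produce B1=T
input #7 (a=-3, c=5, h=0): produces B1=T
input #8 (a=-2, c=5, h=0): does not produce B1=T
input #9 (a=-3, c=4, h=-2): produces B1=T
input #10 (a=-3, c=3, h=-1): does not produce B1=T

Answer: 3, 4, 5, 7, 9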